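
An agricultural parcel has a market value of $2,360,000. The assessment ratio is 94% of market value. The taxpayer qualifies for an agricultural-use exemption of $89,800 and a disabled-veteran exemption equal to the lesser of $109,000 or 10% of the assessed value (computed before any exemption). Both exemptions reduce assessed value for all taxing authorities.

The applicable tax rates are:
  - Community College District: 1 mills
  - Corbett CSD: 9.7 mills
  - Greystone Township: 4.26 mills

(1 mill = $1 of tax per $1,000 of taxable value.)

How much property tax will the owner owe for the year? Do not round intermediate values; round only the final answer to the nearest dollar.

Assessed value = $2,360,000 × 0.94 = $2,218,400
Disabled-veteran exemption = min($109,000, 10% × $2,218,400) = min($109,000, $221,840) = $109,000 (dollar cap binds)
Taxable value = $2,218,400 − $89,800 − $109,000 = $2,019,600
Community College District: $2,019,600 × 0.001 = $2,019.6
Corbett CSD: $2,019,600 × 0.0097 = $19,590.12
Greystone Township: $2,019,600 × 0.00426 = $8,603.496
Total = $30,213.216

$30,213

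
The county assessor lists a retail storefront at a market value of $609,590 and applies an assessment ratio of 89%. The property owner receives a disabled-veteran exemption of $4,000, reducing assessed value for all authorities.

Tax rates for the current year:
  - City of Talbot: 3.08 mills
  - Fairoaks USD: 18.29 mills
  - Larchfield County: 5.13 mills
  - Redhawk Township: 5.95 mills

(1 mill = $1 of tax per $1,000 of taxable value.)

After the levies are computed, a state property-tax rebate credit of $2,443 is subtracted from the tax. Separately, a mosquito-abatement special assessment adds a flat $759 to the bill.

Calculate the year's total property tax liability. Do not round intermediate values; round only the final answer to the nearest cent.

$15,791.46

Assessed value = $609,590 × 0.89 = $542,535.1
Taxable value = $542,535.1 − $4,000 = $538,535.1
City of Talbot: $538,535.1 × 0.00308 = $1,658.688108
Fairoaks USD: $538,535.1 × 0.01829 = $9,849.806979
Larchfield County: $538,535.1 × 0.00513 = $2,762.685063
Redhawk Township: $538,535.1 × 0.00595 = $3,204.283845
Levies subtotal = $17,475.463995
After credit = $17,475.463995 − $2,443 = $15,032.463995
Total = $15,032.463995 + $759 = $15,791.463995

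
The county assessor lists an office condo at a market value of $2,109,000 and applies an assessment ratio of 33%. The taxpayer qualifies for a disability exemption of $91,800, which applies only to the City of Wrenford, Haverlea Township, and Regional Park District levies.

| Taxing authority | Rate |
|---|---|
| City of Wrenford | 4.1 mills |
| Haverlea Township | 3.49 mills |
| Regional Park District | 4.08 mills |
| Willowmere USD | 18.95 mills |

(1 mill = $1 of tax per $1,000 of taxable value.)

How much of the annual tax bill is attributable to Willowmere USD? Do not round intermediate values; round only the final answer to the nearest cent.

$13,188.63

Assessed value = $2,109,000 × 0.33 = $695,970
Willowmere USD taxable value = $695,970 (exemption does not apply)
Willowmere USD levy = $695,970 × 0.01895 = $13,188.6315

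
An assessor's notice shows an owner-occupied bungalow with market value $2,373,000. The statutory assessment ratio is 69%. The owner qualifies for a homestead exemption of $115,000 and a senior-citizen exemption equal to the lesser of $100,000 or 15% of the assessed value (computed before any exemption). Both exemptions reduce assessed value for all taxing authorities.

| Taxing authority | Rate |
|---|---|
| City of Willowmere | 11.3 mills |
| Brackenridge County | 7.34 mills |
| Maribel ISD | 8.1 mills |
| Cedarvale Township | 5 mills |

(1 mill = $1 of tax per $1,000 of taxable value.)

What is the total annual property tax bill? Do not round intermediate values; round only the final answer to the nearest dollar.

$45,146

Assessed value = $2,373,000 × 0.69 = $1,637,370
Senior-citizen exemption = min($100,000, 15% × $1,637,370) = min($100,000, $245,605.5) = $100,000 (dollar cap binds)
Taxable value = $1,637,370 − $115,000 − $100,000 = $1,422,370
City of Willowmere: $1,422,370 × 0.0113 = $16,072.781
Brackenridge County: $1,422,370 × 0.00734 = $10,440.1958
Maribel ISD: $1,422,370 × 0.0081 = $11,521.197
Cedarvale Township: $1,422,370 × 0.005 = $7,111.85
Total = $45,146.0238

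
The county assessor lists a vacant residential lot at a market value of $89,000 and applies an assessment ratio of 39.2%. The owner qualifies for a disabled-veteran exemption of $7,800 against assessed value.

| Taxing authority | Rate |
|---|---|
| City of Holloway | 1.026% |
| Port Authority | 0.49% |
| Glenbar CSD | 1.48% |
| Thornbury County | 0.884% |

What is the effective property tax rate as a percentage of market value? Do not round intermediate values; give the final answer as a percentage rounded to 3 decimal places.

1.181%

Assessed value = $89,000 × 0.392 = $34,888
Taxable value = $34,888 − $7,800 = $27,088
City of Holloway: $27,088 × 0.01026 = $277.92288
Port Authority: $27,088 × 0.0049 = $132.7312
Glenbar CSD: $27,088 × 0.0148 = $400.9024
Thornbury County: $27,088 × 0.00884 = $239.45792
Total tax = $1,051.0144
Effective rate = $1,051.0144 ÷ $89,000 = 1.181% of market value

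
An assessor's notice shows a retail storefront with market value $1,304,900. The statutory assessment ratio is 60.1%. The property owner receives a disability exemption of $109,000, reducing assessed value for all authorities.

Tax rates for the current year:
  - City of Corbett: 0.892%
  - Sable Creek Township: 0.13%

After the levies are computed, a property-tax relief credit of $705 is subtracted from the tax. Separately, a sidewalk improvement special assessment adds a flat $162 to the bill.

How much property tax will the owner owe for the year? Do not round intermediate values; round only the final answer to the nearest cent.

$6,358.00

Assessed value = $1,304,900 × 0.601 = $784,244.9
Taxable value = $784,244.9 − $109,000 = $675,244.9
City of Corbett: $675,244.9 × 0.00892 = $6,023.184508
Sable Creek Township: $675,244.9 × 0.0013 = $877.81837
Levies subtotal = $6,901.002878
After credit = $6,901.002878 − $705 = $6,196.002878
Total = $6,196.002878 + $162 = $6,358.002878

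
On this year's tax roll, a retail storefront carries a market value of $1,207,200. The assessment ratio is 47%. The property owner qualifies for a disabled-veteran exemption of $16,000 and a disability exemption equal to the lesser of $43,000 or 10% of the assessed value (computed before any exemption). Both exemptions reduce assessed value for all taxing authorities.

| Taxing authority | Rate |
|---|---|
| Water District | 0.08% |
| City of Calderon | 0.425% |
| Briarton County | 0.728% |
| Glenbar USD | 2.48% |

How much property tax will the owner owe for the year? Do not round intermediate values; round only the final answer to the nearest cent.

Assessed value = $1,207,200 × 0.47 = $567,384
Disability exemption = min($43,000, 10% × $567,384) = min($43,000, $56,738.4) = $43,000 (dollar cap binds)
Taxable value = $567,384 − $16,000 − $43,000 = $508,384
Water District: $508,384 × 0.0008 = $406.7072
City of Calderon: $508,384 × 0.00425 = $2,160.632
Briarton County: $508,384 × 0.00728 = $3,701.03552
Glenbar USD: $508,384 × 0.0248 = $12,607.9232
Total = $18,876.29792

$18,876.30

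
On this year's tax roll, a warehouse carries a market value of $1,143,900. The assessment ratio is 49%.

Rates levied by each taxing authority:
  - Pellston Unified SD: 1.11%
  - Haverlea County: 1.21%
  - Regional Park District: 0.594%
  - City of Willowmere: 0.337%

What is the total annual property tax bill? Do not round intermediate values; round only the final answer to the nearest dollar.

$18,222

Assessed value = $1,143,900 × 0.49 = $560,511
Pellston Unified SD: $560,511 × 0.0111 = $6,221.6721
Haverlea County: $560,511 × 0.0121 = $6,782.1831
Regional Park District: $560,511 × 0.00594 = $3,329.43534
City of Willowmere: $560,511 × 0.00337 = $1,888.92207
Total = $6,221.6721 + $6,782.1831 + $3,329.43534 + $1,888.92207 = $18,222.21261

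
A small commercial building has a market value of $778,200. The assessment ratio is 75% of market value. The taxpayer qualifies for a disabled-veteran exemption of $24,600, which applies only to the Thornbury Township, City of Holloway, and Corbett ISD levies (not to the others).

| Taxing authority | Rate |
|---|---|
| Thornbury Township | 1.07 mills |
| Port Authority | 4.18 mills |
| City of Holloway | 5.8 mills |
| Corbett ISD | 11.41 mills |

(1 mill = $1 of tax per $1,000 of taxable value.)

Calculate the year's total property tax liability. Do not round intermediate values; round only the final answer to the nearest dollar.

Assessed value = $778,200 × 0.75 = $583,650
Thornbury Township: ($583,650 − $24,600) × 0.00107 = $559,050 × 0.00107 = $598.1835
Port Authority: $583,650 × 0.00418 = $2,439.657
City of Holloway: ($583,650 − $24,600) × 0.0058 = $559,050 × 0.0058 = $3,242.49
Corbett ISD: ($583,650 − $24,600) × 0.01141 = $559,050 × 0.01141 = $6,378.7605
Total = $12,659.091

$12,659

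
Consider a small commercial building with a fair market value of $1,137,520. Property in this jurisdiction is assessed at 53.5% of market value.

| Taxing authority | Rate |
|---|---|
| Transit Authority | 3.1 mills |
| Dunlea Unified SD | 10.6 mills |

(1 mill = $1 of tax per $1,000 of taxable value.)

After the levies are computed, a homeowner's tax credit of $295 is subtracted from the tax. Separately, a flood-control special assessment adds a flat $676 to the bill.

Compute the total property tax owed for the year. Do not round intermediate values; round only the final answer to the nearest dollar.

$8,718

Assessed value = $1,137,520 × 0.535 = $608,573.2
Transit Authority: $608,573.2 × 0.0031 = $1,886.57692
Dunlea Unified SD: $608,573.2 × 0.0106 = $6,450.87592
Levies subtotal = $8,337.45284
After credit = $8,337.45284 − $295 = $8,042.45284
Total = $8,042.45284 + $676 = $8,718.45284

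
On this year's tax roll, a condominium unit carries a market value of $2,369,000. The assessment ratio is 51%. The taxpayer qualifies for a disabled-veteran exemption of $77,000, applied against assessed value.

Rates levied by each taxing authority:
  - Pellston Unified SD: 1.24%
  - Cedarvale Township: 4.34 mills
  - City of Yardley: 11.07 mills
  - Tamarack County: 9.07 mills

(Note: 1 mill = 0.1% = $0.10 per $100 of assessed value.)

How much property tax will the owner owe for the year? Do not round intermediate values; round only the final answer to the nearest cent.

Assessed value = $2,369,000 × 0.51 = $1,208,190
Taxable value = $1,208,190 − $77,000 = $1,131,190
Pellston Unified SD: $1,131,190 × 0.0124 = $14,026.756
Cedarvale Township: $1,131,190 × 0.00434 = $4,909.3646
City of Yardley: $1,131,190 × 0.01107 = $12,522.2733
Tamarack County: $1,131,190 × 0.00907 = $10,259.8933
Total = $41,718.2872

$41,718.29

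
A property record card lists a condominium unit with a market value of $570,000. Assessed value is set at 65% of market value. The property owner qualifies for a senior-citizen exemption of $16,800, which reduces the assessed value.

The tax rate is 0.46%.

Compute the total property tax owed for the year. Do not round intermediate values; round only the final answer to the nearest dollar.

Assessed value = $570,000 × 0.65 = $370,500
Taxable value = $370,500 − $16,800 = $353,700
Tax = $353,700 × 0.0046 = $1,627.02

$1,627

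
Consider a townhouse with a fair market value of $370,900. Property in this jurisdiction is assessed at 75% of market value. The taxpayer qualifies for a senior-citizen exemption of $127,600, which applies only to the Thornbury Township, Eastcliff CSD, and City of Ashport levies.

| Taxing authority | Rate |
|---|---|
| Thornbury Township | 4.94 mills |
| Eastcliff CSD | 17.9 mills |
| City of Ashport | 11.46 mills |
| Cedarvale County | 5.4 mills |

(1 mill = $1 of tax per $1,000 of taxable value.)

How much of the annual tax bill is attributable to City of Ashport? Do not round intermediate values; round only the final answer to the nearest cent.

$1,725.59

Assessed value = $370,900 × 0.75 = $278,175
City of Ashport taxable value = $278,175 − $127,600 = $150,575
City of Ashport levy = $150,575 × 0.01146 = $1,725.5895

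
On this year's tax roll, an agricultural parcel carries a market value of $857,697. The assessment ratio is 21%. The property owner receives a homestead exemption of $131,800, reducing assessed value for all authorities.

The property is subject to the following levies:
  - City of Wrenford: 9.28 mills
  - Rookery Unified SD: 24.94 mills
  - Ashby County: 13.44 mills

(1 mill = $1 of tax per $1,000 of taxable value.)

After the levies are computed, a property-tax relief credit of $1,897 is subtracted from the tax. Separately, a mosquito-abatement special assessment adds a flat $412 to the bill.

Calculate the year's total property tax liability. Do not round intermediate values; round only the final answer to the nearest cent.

Assessed value = $857,697 × 0.21 = $180,116.37
Taxable value = $180,116.37 − $131,800 = $48,316.37
City of Wrenford: $48,316.37 × 0.00928 = $448.3759136
Rookery Unified SD: $48,316.37 × 0.02494 = $1,205.0102678
Ashby County: $48,316.37 × 0.01344 = $649.3720128
Levies subtotal = $2,302.7581942
After credit = $2,302.7581942 − $1,897 = $405.7581942
Total = $405.7581942 + $412 = $817.7581942

$817.76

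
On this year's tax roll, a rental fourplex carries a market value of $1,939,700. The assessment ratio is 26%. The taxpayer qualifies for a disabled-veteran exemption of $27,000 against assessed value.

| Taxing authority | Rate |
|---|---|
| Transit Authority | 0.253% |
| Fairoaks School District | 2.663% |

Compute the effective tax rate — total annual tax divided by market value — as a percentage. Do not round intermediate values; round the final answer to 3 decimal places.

0.718%

Assessed value = $1,939,700 × 0.26 = $504,322
Taxable value = $504,322 − $27,000 = $477,322
Transit Authority: $477,322 × 0.00253 = $1,207.62466
Fairoaks School District: $477,322 × 0.02663 = $12,711.08486
Total tax = $13,918.70952
Effective rate = $13,918.70952 ÷ $1,939,700 = 0.718% of market value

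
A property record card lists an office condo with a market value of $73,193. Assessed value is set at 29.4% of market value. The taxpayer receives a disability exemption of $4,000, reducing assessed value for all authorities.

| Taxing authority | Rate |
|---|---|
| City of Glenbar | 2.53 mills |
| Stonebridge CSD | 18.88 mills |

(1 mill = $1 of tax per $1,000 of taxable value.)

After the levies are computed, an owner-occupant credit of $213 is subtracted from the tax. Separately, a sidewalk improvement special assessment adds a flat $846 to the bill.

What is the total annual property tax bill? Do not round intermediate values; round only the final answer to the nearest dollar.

Assessed value = $73,193 × 0.294 = $21,518.742
Taxable value = $21,518.742 − $4,000 = $17,518.742
City of Glenbar: $17,518.742 × 0.00253 = $44.32241726
Stonebridge CSD: $17,518.742 × 0.01888 = $330.75384896
Levies subtotal = $375.07626622
After credit = $375.07626622 − $213 = $162.07626622
Total = $162.07626622 + $846 = $1,008.07626622

$1,008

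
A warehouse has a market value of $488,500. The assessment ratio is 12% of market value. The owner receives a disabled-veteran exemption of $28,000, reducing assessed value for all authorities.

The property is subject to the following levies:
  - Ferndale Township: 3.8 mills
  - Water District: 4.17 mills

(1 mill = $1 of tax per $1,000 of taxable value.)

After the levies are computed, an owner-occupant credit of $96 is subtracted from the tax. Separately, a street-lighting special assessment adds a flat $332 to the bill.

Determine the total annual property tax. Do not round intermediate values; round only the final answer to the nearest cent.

Assessed value = $488,500 × 0.12 = $58,620
Taxable value = $58,620 − $28,000 = $30,620
Ferndale Township: $30,620 × 0.0038 = $116.356
Water District: $30,620 × 0.00417 = $127.6854
Levies subtotal = $244.0414
After credit = $244.0414 − $96 = $148.0414
Total = $148.0414 + $332 = $480.0414

$480.04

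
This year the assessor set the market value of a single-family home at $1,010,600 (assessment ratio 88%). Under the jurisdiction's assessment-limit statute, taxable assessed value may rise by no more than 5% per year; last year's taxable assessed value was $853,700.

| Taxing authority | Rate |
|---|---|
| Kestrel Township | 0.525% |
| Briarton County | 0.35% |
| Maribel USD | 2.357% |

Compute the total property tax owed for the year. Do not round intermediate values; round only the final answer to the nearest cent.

$28,743.08

Uncapped assessed value = $1,010,600 × 0.88 = $889,328
Cap limit = $853,700 × 1.05 = $896,385
Taxable assessed value = min($889,328, $896,385) = $889,328 (cap does not bind)
Kestrel Township: $889,328 × 0.00525 = $4,668.972
Briarton County: $889,328 × 0.0035 = $3,112.648
Maribel USD: $889,328 × 0.02357 = $20,961.46096
Total = $28,743.08096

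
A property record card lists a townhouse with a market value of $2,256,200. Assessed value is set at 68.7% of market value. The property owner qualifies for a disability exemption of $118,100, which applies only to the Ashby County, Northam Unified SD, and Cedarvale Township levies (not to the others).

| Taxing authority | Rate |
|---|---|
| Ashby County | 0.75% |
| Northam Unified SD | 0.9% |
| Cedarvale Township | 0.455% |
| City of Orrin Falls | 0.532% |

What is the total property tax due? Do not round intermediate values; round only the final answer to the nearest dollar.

$38,388

Assessed value = $2,256,200 × 0.687 = $1,550,009.4
Ashby County: ($1,550,009.4 − $118,100) × 0.0075 = $1,431,909.4 × 0.0075 = $10,739.3205
Northam Unified SD: ($1,550,009.4 − $118,100) × 0.009 = $1,431,909.4 × 0.009 = $12,887.1846
Cedarvale Township: ($1,550,009.4 − $118,100) × 0.00455 = $1,431,909.4 × 0.00455 = $6,515.18777
City of Orrin Falls: $1,550,009.4 × 0.00532 = $8,246.050008
Total = $38,387.742878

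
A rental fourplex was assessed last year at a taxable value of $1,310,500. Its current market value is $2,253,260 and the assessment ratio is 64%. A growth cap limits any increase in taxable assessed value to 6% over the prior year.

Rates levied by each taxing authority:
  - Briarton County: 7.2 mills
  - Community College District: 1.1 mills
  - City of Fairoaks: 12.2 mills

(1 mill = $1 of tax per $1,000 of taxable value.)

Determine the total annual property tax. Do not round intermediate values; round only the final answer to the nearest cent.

Uncapped assessed value = $2,253,260 × 0.64 = $1,442,086.4
Cap limit = $1,310,500 × 1.06 = $1,389,130
Taxable assessed value = min($1,442,086.4, $1,389,130) = $1,389,130 (cap binds)
Briarton County: $1,389,130 × 0.0072 = $10,001.736
Community College District: $1,389,130 × 0.0011 = $1,528.043
City of Fairoaks: $1,389,130 × 0.0122 = $16,947.386
Total = $28,477.165

$28,477.17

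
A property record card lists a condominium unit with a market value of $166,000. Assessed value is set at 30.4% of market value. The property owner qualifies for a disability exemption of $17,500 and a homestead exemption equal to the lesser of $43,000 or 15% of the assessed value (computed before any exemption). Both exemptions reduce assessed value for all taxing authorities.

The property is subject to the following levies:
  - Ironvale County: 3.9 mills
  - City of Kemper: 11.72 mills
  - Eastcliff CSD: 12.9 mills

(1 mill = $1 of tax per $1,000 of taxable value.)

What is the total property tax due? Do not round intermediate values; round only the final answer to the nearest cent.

$724.25

Assessed value = $166,000 × 0.304 = $50,464
Homestead exemption = min($43,000, 15% × $50,464) = min($43,000, $7,569.6) = $7,569.6 (percentage binds)
Taxable value = $50,464 − $17,500 − $7,569.6 = $25,394.4
Ironvale County: $25,394.4 × 0.0039 = $99.03816
City of Kemper: $25,394.4 × 0.01172 = $297.622368
Eastcliff CSD: $25,394.4 × 0.0129 = $327.58776
Total = $724.248288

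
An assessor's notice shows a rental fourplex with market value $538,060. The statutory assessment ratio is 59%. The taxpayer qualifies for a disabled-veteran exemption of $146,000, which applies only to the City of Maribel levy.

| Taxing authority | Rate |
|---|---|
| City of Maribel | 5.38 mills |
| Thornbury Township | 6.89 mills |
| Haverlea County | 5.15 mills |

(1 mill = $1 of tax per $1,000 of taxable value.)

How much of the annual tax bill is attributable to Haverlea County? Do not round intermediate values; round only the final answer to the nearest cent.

Assessed value = $538,060 × 0.59 = $317,455.4
Haverlea County taxable value = $317,455.4 (exemption does not apply)
Haverlea County levy = $317,455.4 × 0.00515 = $1,634.89531

$1,634.90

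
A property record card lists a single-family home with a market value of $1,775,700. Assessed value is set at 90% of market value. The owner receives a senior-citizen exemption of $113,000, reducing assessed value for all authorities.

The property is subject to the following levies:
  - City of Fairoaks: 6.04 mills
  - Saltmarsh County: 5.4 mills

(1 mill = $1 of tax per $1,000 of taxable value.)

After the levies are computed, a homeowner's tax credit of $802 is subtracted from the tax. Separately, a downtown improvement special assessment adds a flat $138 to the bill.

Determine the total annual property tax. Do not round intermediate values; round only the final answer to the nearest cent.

$16,325.89

Assessed value = $1,775,700 × 0.9 = $1,598,130
Taxable value = $1,598,130 − $113,000 = $1,485,130
City of Fairoaks: $1,485,130 × 0.00604 = $8,970.1852
Saltmarsh County: $1,485,130 × 0.0054 = $8,019.702
Levies subtotal = $16,989.8872
After credit = $16,989.8872 − $802 = $16,187.8872
Total = $16,187.8872 + $138 = $16,325.8872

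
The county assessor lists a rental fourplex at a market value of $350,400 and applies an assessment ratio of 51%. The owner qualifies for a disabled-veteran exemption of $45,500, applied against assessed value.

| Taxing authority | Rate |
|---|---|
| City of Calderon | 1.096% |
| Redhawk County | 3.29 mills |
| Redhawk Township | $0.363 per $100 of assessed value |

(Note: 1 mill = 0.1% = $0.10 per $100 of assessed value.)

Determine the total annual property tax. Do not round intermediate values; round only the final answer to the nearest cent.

Assessed value = $350,400 × 0.51 = $178,704
Taxable value = $178,704 − $45,500 = $133,204
City of Calderon: $133,204 × 0.01096 = $1,459.91584
Redhawk County: $133,204 × 0.00329 = $438.24116
Redhawk Township: $133,204 × 0.00363 = $483.53052
Total = $2,381.68752

$2,381.69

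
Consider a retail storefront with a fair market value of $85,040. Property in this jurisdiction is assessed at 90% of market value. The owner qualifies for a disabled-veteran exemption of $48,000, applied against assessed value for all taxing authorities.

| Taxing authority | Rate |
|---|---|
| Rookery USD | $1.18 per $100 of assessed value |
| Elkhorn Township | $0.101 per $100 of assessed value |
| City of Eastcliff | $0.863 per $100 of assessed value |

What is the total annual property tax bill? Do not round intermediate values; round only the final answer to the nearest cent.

$611.81

Assessed value = $85,040 × 0.9 = $76,536
Taxable value = $76,536 − $48,000 = $28,536
Rookery USD: $28,536 × 0.0118 = $336.7248
Elkhorn Township: $28,536 × 0.00101 = $28.82136
City of Eastcliff: $28,536 × 0.00863 = $246.26568
Total = $336.7248 + $28.82136 + $246.26568 = $611.81184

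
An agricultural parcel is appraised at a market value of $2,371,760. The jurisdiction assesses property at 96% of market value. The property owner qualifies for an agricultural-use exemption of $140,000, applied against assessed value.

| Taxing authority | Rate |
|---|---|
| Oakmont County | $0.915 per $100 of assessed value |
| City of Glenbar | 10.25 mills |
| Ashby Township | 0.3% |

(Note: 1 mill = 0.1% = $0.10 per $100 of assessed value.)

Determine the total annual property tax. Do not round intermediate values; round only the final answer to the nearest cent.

$47,866.33

Assessed value = $2,371,760 × 0.96 = $2,276,889.6
Taxable value = $2,276,889.6 − $140,000 = $2,136,889.6
Oakmont County: $2,136,889.6 × 0.00915 = $19,552.53984
City of Glenbar: $2,136,889.6 × 0.01025 = $21,903.1184
Ashby Township: $2,136,889.6 × 0.003 = $6,410.6688
Total = $47,866.32704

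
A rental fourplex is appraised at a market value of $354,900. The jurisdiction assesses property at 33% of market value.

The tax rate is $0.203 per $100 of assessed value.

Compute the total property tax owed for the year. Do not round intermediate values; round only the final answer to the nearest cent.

Assessed value = $354,900 × 0.33 = $117,117
Tax = $117,117 × 0.00203 = $237.74751

$237.75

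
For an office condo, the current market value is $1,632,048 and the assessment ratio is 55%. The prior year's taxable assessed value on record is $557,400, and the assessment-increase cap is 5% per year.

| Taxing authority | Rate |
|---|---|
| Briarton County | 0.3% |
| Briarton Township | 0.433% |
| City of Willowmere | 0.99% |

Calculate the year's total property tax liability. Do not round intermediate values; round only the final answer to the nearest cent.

Uncapped assessed value = $1,632,048 × 0.55 = $897,626.4
Cap limit = $557,400 × 1.05 = $585,270
Taxable assessed value = min($897,626.4, $585,270) = $585,270 (cap binds)
Briarton County: $585,270 × 0.003 = $1,755.81
Briarton Township: $585,270 × 0.00433 = $2,534.2191
City of Willowmere: $585,270 × 0.0099 = $5,794.173
Total = $10,084.2021

$10,084.20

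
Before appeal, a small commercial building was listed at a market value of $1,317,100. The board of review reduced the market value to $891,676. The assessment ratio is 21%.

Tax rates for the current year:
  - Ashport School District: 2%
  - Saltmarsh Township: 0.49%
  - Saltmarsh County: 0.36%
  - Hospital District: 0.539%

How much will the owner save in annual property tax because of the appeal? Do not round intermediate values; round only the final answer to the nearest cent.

$3,027.70

Old assessed value = $1,317,100 × 0.21 = $276,591
New assessed value = $891,676 × 0.21 = $187,251.96
Combined rate = 0.02 + 0.0049 + 0.0036 + 0.00539 = 0.03389
Old tax = $276,591 × 0.03389 = $9,373.66899
New tax = $187,251.96 × 0.03389 = $6,345.9689244
Reduction = $9,373.66899 − $6,345.9689244 = $3,027.7000656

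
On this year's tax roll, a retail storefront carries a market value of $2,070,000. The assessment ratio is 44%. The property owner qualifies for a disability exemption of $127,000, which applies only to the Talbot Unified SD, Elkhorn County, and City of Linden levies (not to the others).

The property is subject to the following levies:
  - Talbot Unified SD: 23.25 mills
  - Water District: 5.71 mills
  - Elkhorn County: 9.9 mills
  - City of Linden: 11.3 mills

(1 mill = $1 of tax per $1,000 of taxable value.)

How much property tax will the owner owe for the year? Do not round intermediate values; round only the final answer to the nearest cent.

$40,040.58

Assessed value = $2,070,000 × 0.44 = $910,800
Talbot Unified SD: ($910,800 − $127,000) × 0.02325 = $783,800 × 0.02325 = $18,223.35
Water District: $910,800 × 0.00571 = $5,200.668
Elkhorn County: ($910,800 − $127,000) × 0.0099 = $783,800 × 0.0099 = $7,759.62
City of Linden: ($910,800 − $127,000) × 0.0113 = $783,800 × 0.0113 = $8,856.94
Total = $40,040.578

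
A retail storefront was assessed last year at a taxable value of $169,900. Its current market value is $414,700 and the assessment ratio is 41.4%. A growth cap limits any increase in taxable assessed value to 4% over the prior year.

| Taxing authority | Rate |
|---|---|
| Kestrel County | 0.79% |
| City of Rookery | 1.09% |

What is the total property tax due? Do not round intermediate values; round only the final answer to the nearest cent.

$3,227.69

Uncapped assessed value = $414,700 × 0.414 = $171,685.8
Cap limit = $169,900 × 1.04 = $176,696
Taxable assessed value = min($171,685.8, $176,696) = $171,685.8 (cap does not bind)
Kestrel County: $171,685.8 × 0.0079 = $1,356.31782
City of Rookery: $171,685.8 × 0.0109 = $1,871.37522
Total = $3,227.69304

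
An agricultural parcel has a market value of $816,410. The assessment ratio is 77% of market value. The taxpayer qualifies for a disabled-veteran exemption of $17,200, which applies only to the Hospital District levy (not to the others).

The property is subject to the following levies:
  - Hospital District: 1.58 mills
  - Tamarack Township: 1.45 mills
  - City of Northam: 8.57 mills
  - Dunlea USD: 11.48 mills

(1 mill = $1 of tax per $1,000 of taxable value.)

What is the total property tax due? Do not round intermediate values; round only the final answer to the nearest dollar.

$14,482

Assessed value = $816,410 × 0.77 = $628,635.7
Hospital District: ($628,635.7 − $17,200) × 0.00158 = $611,435.7 × 0.00158 = $966.068406
Tamarack Township: $628,635.7 × 0.00145 = $911.521765
City of Northam: $628,635.7 × 0.00857 = $5,387.407949
Dunlea USD: $628,635.7 × 0.01148 = $7,216.737836
Total = $14,481.735956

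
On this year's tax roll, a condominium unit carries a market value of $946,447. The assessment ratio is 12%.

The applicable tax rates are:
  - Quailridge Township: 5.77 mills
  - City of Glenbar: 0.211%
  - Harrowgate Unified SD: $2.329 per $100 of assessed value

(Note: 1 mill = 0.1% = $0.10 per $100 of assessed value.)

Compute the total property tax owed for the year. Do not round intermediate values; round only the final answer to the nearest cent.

$3,540.09

Assessed value = $946,447 × 0.12 = $113,573.64
Quailridge Township: $113,573.64 × 0.00577 = $655.3199028
City of Glenbar: $113,573.64 × 0.00211 = $239.6403804
Harrowgate Unified SD: $113,573.64 × 0.02329 = $2,645.1300756
Total = $3,540.0903588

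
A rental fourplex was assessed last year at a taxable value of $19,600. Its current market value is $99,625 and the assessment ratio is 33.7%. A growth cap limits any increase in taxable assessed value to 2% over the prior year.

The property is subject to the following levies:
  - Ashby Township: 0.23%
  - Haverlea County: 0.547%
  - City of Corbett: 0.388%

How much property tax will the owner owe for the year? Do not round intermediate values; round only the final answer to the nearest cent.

$232.91

Uncapped assessed value = $99,625 × 0.337 = $33,573.625
Cap limit = $19,600 × 1.02 = $19,992
Taxable assessed value = min($33,573.625, $19,992) = $19,992 (cap binds)
Ashby Township: $19,992 × 0.0023 = $45.9816
Haverlea County: $19,992 × 0.00547 = $109.35624
City of Corbett: $19,992 × 0.00388 = $77.56896
Total = $232.9068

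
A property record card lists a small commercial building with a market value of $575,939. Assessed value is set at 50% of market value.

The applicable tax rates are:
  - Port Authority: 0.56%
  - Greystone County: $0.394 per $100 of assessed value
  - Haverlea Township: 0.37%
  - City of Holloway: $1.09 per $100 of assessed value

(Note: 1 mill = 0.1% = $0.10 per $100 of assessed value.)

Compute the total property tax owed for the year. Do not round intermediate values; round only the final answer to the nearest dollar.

Assessed value = $575,939 × 0.5 = $287,969.5
Port Authority: $287,969.5 × 0.0056 = $1,612.6292
Greystone County: $287,969.5 × 0.00394 = $1,134.59983
Haverlea Township: $287,969.5 × 0.0037 = $1,065.48715
City of Holloway: $287,969.5 × 0.0109 = $3,138.86755
Total = $6,951.58373

$6,952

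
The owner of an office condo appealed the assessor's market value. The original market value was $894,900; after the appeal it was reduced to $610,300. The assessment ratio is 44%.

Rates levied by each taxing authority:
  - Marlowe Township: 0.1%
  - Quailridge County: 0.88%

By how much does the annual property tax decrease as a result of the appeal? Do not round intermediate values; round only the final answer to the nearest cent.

$1,227.20

Old assessed value = $894,900 × 0.44 = $393,756
New assessed value = $610,300 × 0.44 = $268,532
Combined rate = 0.001 + 0.0088 = 0.0098
Old tax = $393,756 × 0.0098 = $3,858.8088
New tax = $268,532 × 0.0098 = $2,631.6136
Reduction = $3,858.8088 − $2,631.6136 = $1,227.1952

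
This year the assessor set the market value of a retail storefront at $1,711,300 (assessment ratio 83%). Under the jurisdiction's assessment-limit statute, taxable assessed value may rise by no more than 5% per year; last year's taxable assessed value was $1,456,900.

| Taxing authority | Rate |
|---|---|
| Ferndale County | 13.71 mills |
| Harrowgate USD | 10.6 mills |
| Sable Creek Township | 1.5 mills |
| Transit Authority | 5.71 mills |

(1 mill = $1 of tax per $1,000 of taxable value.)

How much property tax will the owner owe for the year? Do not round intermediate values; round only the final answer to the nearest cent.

$44,770.35

Uncapped assessed value = $1,711,300 × 0.83 = $1,420,379
Cap limit = $1,456,900 × 1.05 = $1,529,745
Taxable assessed value = min($1,420,379, $1,529,745) = $1,420,379 (cap does not bind)
Ferndale County: $1,420,379 × 0.01371 = $19,473.39609
Harrowgate USD: $1,420,379 × 0.0106 = $15,056.0174
Sable Creek Township: $1,420,379 × 0.0015 = $2,130.5685
Transit Authority: $1,420,379 × 0.00571 = $8,110.36409
Total = $44,770.34608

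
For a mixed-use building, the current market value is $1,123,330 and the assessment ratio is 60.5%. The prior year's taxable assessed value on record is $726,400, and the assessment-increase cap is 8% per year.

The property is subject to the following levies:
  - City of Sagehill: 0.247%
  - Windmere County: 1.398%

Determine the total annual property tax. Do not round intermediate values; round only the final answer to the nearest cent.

Uncapped assessed value = $1,123,330 × 0.605 = $679,614.65
Cap limit = $726,400 × 1.08 = $784,512
Taxable assessed value = min($679,614.65, $784,512) = $679,614.65 (cap does not bind)
City of Sagehill: $679,614.65 × 0.00247 = $1,678.6481855
Windmere County: $679,614.65 × 0.01398 = $9,501.012807
Total = $11,179.6609925

$11,179.66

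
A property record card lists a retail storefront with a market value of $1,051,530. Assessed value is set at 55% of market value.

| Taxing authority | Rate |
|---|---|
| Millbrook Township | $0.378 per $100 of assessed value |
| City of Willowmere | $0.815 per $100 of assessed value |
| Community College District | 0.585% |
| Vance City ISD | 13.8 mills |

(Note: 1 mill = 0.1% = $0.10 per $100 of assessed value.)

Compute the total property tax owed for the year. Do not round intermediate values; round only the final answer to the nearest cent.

Assessed value = $1,051,530 × 0.55 = $578,341.5
Millbrook Township: $578,341.5 × 0.00378 = $2,186.13087
City of Willowmere: $578,341.5 × 0.00815 = $4,713.483225
Community College District: $578,341.5 × 0.00585 = $3,383.297775
Vance City ISD: $578,341.5 × 0.0138 = $7,981.1127
Total = $18,264.02457

$18,264.02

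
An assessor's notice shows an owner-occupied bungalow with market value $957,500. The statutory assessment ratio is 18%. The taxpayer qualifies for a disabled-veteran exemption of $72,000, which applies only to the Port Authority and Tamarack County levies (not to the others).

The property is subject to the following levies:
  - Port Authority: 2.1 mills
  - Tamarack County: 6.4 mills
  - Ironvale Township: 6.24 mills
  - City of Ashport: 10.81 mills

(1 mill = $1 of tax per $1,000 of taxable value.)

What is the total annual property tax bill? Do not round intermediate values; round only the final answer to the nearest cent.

$3,791.54

Assessed value = $957,500 × 0.18 = $172,350
Port Authority: ($172,350 − $72,000) × 0.0021 = $100,350 × 0.0021 = $210.735
Tamarack County: ($172,350 − $72,000) × 0.0064 = $100,350 × 0.0064 = $642.24
Ironvale Township: $172,350 × 0.00624 = $1,075.464
City of Ashport: $172,350 × 0.01081 = $1,863.1035
Total = $3,791.5425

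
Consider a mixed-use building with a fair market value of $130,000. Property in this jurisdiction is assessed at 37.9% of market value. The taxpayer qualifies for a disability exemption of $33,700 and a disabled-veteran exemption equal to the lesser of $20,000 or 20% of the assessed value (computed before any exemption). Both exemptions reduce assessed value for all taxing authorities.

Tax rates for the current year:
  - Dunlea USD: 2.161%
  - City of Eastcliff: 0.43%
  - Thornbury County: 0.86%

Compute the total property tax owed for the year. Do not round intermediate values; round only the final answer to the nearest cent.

Assessed value = $130,000 × 0.379 = $49,270
Disabled-veteran exemption = min($20,000, 20% × $49,270) = min($20,000, $9,854) = $9,854 (percentage binds)
Taxable value = $49,270 − $33,700 − $9,854 = $5,716
Dunlea USD: $5,716 × 0.02161 = $123.52276
City of Eastcliff: $5,716 × 0.0043 = $24.5788
Thornbury County: $5,716 × 0.0086 = $49.1576
Total = $197.25916

$197.26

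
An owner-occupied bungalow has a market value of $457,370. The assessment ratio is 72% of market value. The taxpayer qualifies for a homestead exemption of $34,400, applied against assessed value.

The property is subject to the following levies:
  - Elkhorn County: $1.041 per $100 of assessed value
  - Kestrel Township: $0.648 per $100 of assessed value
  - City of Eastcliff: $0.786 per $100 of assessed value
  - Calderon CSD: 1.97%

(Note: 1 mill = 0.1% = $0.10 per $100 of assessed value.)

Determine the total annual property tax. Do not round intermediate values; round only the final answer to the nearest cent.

Assessed value = $457,370 × 0.72 = $329,306.4
Taxable value = $329,306.4 − $34,400 = $294,906.4
Elkhorn County: $294,906.4 × 0.01041 = $3,069.975624
Kestrel Township: $294,906.4 × 0.00648 = $1,910.993472
City of Eastcliff: $294,906.4 × 0.00786 = $2,317.964304
Calderon CSD: $294,906.4 × 0.0197 = $5,809.65608
Total = $13,108.58948

$13,108.59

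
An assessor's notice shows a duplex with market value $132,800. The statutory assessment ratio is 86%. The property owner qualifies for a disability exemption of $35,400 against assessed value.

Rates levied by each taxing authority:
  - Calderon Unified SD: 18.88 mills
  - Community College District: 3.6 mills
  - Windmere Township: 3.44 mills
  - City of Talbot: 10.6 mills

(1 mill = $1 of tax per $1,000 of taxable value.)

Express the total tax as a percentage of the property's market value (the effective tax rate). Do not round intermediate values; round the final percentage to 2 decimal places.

2.17%

Assessed value = $132,800 × 0.86 = $114,208
Taxable value = $114,208 − $35,400 = $78,808
Calderon Unified SD: $78,808 × 0.01888 = $1,487.89504
Community College District: $78,808 × 0.0036 = $283.7088
Windmere Township: $78,808 × 0.00344 = $271.09952
City of Talbot: $78,808 × 0.0106 = $835.3648
Total tax = $2,878.06816
Effective rate = $2,878.06816 ÷ $132,800 = 2.17% of market value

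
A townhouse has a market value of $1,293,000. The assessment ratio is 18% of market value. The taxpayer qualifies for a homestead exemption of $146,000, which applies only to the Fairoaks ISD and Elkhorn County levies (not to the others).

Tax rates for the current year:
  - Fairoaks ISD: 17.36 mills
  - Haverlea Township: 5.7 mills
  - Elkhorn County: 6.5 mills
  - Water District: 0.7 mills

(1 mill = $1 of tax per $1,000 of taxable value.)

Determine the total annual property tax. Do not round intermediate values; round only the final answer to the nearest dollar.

Assessed value = $1,293,000 × 0.18 = $232,740
Fairoaks ISD: ($232,740 − $146,000) × 0.01736 = $86,740 × 0.01736 = $1,505.8064
Haverlea Township: $232,740 × 0.0057 = $1,326.618
Elkhorn County: ($232,740 − $146,000) × 0.0065 = $86,740 × 0.0065 = $563.81
Water District: $232,740 × 0.0007 = $162.918
Total = $3,559.1524

$3,559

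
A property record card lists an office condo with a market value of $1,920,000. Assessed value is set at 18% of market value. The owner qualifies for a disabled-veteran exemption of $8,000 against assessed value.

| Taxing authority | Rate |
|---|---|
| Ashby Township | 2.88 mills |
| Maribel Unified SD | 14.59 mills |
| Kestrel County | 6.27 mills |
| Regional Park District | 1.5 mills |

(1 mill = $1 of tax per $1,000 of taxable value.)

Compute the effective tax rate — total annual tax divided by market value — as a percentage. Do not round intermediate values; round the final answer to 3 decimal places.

0.444%

Assessed value = $1,920,000 × 0.18 = $345,600
Taxable value = $345,600 − $8,000 = $337,600
Ashby Township: $337,600 × 0.00288 = $972.288
Maribel Unified SD: $337,600 × 0.01459 = $4,925.584
Kestrel County: $337,600 × 0.00627 = $2,116.752
Regional Park District: $337,600 × 0.0015 = $506.4
Total tax = $8,521.024
Effective rate = $8,521.024 ÷ $1,920,000 = 0.444% of market value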